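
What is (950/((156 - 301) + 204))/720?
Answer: 95/4248 ≈ 0.022363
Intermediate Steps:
(950/((156 - 301) + 204))/720 = (950/(-145 + 204))*(1/720) = (950/59)*(1/720) = 95/4248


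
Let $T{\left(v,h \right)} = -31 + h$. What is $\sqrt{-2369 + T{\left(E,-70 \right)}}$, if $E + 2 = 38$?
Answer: $i \sqrt{2470} \approx 49.699 i$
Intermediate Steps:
$E = 36$ ($E = -2 + 38 = 36$)
$\sqrt{-2369 + T{\left(E,-70 \right)}} = \sqrt{-2369 - 101} = \sqrt{-2470} = i \sqrt{2470}$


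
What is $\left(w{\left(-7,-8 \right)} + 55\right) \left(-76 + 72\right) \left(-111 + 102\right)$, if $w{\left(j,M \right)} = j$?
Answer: $1728$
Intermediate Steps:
$\left(w{\left(-7,-8 \right)} + 55\right) \left(-76 + 72\right) \left(-111 + 102\right) = \left(-7 + 55\right) \left(-76 + 72\right) \left(-111 + 102\right) = 48 \left(-4\right) \left(-9\right) = \left(-192\right) \left(-9\right) = 1728$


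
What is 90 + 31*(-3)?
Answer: -3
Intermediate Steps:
90 + 31*(-3) = 90 - 93 = -3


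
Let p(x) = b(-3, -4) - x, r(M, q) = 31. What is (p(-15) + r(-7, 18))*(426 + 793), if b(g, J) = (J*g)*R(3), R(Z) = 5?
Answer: 129214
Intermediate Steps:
b(g, J) = 5*J*g (b(g, J) = (J*g)*5 = 5*J*g)
p(x) = 60 - x (p(x) = 5*(-4)*(-3) - x = 60 - x)
(p(-15) + r(-7, 18))*(426 + 793) = ((60 - 1*(-15)) + 31)*(426 + 793) = ((60 + 15) + 31)*1219 = (75 + 31)*1219 = 106*1219 = 129214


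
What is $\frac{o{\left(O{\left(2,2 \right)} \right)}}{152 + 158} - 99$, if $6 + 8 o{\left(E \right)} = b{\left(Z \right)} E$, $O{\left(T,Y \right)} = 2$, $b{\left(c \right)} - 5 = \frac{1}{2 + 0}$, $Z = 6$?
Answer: $- \frac{49103}{496} \approx -98.998$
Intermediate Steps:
$b{\left(c \right)} = \frac{11}{2}$ ($b{\left(c \right)} = 5 + \frac{1}{2 + 0} = 5 + \frac{1}{2} = \frac{11}{2}$)
$o{\left(E \right)} = - \frac{3}{4} + \frac{11 E}{16}$ ($o{\left(E \right)} = - \frac{3}{4} + \frac{\frac{11}{2} E}{8} = - \frac{3}{4} + \frac{11 E}{16}$)
$\frac{o{\left(O{\left(2,2 \right)} \right)}}{152 + 158} - 99 = \frac{- \frac{3}{4} + \frac{11}{16} \cdot 2}{152 + 158} - 99 = \frac{- \frac{3}{4} + \frac{11}{8}}{310} - 99 = \frac{1}{310} \cdot \frac{5}{8} - 99 = \frac{1}{496} - 99 = - \frac{49103}{496}$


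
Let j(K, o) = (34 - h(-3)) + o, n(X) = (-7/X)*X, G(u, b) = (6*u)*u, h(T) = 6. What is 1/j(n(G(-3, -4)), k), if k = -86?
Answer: -1/58 ≈ -0.017241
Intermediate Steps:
G(u, b) = 6*u²
n(X) = -7
j(K, o) = 28 + o (j(K, o) = (34 - 1*6) + o = (34 - 6) + o = 28 + o)
1/j(n(G(-3, -4)), k) = 1/(28 - 86) = 1/(-58) = -1/58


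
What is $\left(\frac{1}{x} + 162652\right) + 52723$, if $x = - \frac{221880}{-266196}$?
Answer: $\frac{3982305933}{18490} \approx 2.1538 \cdot 10^{5}$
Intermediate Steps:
$x = \frac{18490}{22183}$ ($x = \left(-221880\right) \left(- \frac{1}{266196}\right) = \frac{18490}{22183} \approx 0.83352$)
$\left(\frac{1}{x} + 162652\right) + 52723 = \left(\frac{1}{\frac{18490}{22183}} + 162652\right) + 52723 = \left(\frac{22183}{18490} + 162652\right) + 52723 = \frac{3007457663}{18490} + 52723 = \frac{3982305933}{18490}$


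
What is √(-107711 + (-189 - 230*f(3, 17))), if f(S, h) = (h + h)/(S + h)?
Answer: I*√108291 ≈ 329.08*I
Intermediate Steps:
f(S, h) = 2*h/(S + h) (f(S, h) = (2*h)/(S + h) = 2*h/(S + h))
√(-107711 + (-189 - 230*f(3, 17))) = √(-107711 + (-189 - 460*17/(3 + 17))) = √(-107711 + (-189 - 460*17/20)) = √(-107711 + (-189 - 230*17/10)) = √(-107711 + (-189 - 391)) = √(-107711 - 580) = √(-108291) = I*√108291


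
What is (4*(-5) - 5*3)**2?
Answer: 1225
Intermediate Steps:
(4*(-5) - 5*3)**2 = (-20 - 15)**2 = (-35)**2 = 1225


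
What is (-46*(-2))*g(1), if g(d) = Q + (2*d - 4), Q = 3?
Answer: 92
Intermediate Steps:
g(d) = -1 + 2*d (g(d) = 3 + (2*d - 4) = 3 + (-4 + 2*d) = -1 + 2*d)
(-46*(-2))*g(1) = (-46*(-2))*(-1 + 2*1) = 92*(-1 + 2) = 92*1 = 92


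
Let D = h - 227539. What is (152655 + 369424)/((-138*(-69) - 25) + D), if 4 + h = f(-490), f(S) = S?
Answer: -522079/218536 ≈ -2.3890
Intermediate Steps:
h = -494 (h = -4 - 490 = -494)
D = -228033 (D = -494 - 227539 = -228033)
(152655 + 369424)/((-138*(-69) - 25) + D) = (152655 + 369424)/((-138*(-69) - 25) - 228033) = 522079/((9522 - 25) - 228033) = 522079/(9497 - 228033) = 522079/(-218536) = 522079*(-1/218536) = -522079/218536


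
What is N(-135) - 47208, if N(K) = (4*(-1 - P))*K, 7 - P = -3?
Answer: -41268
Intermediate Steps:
P = 10 (P = 7 - 1*(-3) = 7 + 3 = 10)
N(K) = -44*K (N(K) = (4*(-1 - 1*10))*K = (4*(-1 - 10))*K = (4*(-11))*K = -44*K)
N(-135) - 47208 = -44*(-135) - 47208 = 5940 - 47208 = -41268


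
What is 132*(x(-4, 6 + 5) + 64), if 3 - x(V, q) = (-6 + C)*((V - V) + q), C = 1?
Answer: 16104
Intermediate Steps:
x(V, q) = 3 + 5*q (x(V, q) = 3 - (-6 + 1)*((V - V) + q) = 3 - (-5)*(0 + q) = 3 - (-5)*q = 3 + 5*q)
132*(x(-4, 6 + 5) + 64) = 132*((3 + 5*(6 + 5)) + 64) = 132*((3 + 5*11) + 64) = 132*((3 + 55) + 64) = 132*(58 + 64) = 132*122 = 16104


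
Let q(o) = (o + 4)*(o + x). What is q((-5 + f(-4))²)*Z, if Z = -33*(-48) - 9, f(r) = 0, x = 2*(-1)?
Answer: 1050525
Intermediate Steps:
x = -2
q(o) = (-2 + o)*(4 + o) (q(o) = (o + 4)*(o - 2) = (4 + o)*(-2 + o) = (-2 + o)*(4 + o))
Z = 1575 (Z = 1584 - 9 = 1575)
q((-5 + f(-4))²)*Z = (-8 + ((-5 + 0)²)² + 2*(-5 + 0)²)*1575 = (-8 + ((-5)²)² + 2*(-5)²)*1575 = (-8 + 25² + 2*25)*1575 = (-8 + 625 + 50)*1575 = 667*1575 = 1050525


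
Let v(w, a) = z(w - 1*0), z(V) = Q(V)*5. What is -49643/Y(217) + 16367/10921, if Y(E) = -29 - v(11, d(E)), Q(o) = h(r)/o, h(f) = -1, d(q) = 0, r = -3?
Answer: 5968802471/3429194 ≈ 1740.6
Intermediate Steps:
Q(o) = -1/o
z(V) = -5/V (z(V) = -1/V*5 = -5/V)
v(w, a) = -5/w (v(w, a) = -5/(w - 1*0) = -5/(w + 0) = -5/w)
Y(E) = -314/11 (Y(E) = -29 - (-5)/11 = -29 - 1*(-5/11) = -29 + 5/11 = -314/11)
-49643/Y(217) + 16367/10921 = -49643/(-314/11) + 16367/10921 = -49643*(-11/314) + 16367*(1/10921) = 546073/314 + 16367/10921 = 5968802471/3429194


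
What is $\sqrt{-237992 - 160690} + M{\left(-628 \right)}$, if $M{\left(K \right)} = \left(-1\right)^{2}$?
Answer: $1 + 9 i \sqrt{4922} \approx 1.0 + 631.41 i$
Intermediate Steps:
$M{\left(K \right)} = 1$
$\sqrt{-237992 - 160690} + M{\left(-628 \right)} = \sqrt{-237992 - 160690} + 1 = \sqrt{-398682} + 1 = 9 i \sqrt{4922} + 1 = 1 + 9 i \sqrt{4922}$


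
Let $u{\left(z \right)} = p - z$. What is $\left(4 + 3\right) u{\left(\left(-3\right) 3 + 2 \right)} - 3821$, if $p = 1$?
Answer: $-3765$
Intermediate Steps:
$u{\left(z \right)} = 1 - z$
$\left(4 + 3\right) u{\left(\left(-3\right) 3 + 2 \right)} - 3821 = \left(4 + 3\right) \left(1 - \left(\left(-3\right) 3 + 2\right)\right) - 3821 = 7 \left(1 - \left(-9 + 2\right)\right) - 3821 = 7 \left(1 - -7\right) - 3821 = 7 \left(1 + 7\right) - 3821 = 7 \cdot 8 - 3821 = 56 - 3821 = -3765$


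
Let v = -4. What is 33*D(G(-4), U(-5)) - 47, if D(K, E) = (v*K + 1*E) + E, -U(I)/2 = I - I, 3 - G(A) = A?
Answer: -971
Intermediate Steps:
G(A) = 3 - A
U(I) = 0 (U(I) = -2*(I - I) = -2*0 = 0)
D(K, E) = -4*K + 2*E (D(K, E) = (-4*K + 1*E) + E = (-4*K + E) + E = (E - 4*K) + E = -4*K + 2*E)
33*D(G(-4), U(-5)) - 47 = 33*(-4*(3 - 1*(-4)) + 2*0) - 47 = 33*(-4*(3 + 4) + 0) - 47 = 33*(-4*7 + 0) - 47 = 33*(-28 + 0) - 47 = 33*(-28) - 47 = -924 - 47 = -971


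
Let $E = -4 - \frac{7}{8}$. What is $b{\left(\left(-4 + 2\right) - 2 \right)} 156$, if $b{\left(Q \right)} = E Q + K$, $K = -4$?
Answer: $2418$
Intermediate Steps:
$E = - \frac{39}{8}$ ($E = -4 - 7 \cdot \frac{1}{8} = -4 - \frac{7}{8} = - \frac{39}{8} \approx -4.875$)
$b{\left(Q \right)} = -4 - \frac{39 Q}{8}$ ($b{\left(Q \right)} = - \frac{39 Q}{8} - 4 = -4 - \frac{39 Q}{8}$)
$b{\left(\left(-4 + 2\right) - 2 \right)} 156 = \left(-4 - \frac{39 \left(\left(-4 + 2\right) - 2\right)}{8}\right) 156 = \left(-4 - \frac{39 \left(-2 - 2\right)}{8}\right) 156 = \left(-4 - - \frac{39}{2}\right) 156 = \left(-4 + \frac{39}{2}\right) 156 = \frac{31}{2} \cdot 156 = 2418$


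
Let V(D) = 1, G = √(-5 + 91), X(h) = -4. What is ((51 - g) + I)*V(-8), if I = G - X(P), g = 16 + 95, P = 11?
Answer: -56 + √86 ≈ -46.726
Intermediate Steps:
G = √86 ≈ 9.2736
g = 111
I = 4 + √86 (I = √86 - 1*(-4) = √86 + 4 = 4 + √86 ≈ 13.274)
((51 - g) + I)*V(-8) = ((51 - 1*111) + (4 + √86))*1 = ((51 - 111) + (4 + √86))*1 = (-60 + (4 + √86))*1 = (-56 + √86)*1 = -56 + √86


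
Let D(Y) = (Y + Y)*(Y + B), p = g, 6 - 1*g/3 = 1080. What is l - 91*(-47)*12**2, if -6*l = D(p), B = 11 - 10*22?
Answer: -3069006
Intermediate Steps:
g = -3222 (g = 18 - 3*1080 = 18 - 3240 = -3222)
p = -3222
B = -209 (B = 11 - 220 = -209)
D(Y) = 2*Y*(-209 + Y) (D(Y) = (Y + Y)*(Y - 209) = (2*Y)*(-209 + Y) = 2*Y*(-209 + Y))
l = -3684894 (l = -(-3222)*(-209 - 3222)/3 = -(-3222)*(-3431)/3 = -1/6*22109364 = -3684894)
l - 91*(-47)*12**2 = -3684894 - 91*(-47)*12**2 = -3684894 - (-4277)*144 = -3684894 - 1*(-615888) = -3684894 + 615888 = -3069006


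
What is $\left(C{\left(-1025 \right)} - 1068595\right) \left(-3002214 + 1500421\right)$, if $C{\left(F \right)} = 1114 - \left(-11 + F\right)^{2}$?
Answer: $3215003913161$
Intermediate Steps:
$\left(C{\left(-1025 \right)} - 1068595\right) \left(-3002214 + 1500421\right) = \left(\left(1114 - \left(-11 - 1025\right)^{2}\right) - 1068595\right) \left(-3002214 + 1500421\right) = \left(\left(1114 - \left(-1036\right)^{2}\right) - 1068595\right) \left(-1501793\right) = \left(\left(1114 - 1073296\right) - 1068595\right) \left(-1501793\right) = \left(-1072182 - 1068595\right) \left(-1501793\right) = \left(-2140777\right) \left(-1501793\right) = 3215003913161$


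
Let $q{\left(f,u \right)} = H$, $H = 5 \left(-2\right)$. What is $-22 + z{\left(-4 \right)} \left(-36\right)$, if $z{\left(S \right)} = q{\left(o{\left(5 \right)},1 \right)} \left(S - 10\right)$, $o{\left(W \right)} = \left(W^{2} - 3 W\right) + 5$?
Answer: $-5062$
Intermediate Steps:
$o{\left(W \right)} = 5 + W^{2} - 3 W$
$H = -10$
$q{\left(f,u \right)} = -10$
$z{\left(S \right)} = 100 - 10 S$ ($z{\left(S \right)} = - 10 \left(S - 10\right) = - 10 \left(-10 + S\right) = 100 - 10 S$)
$-22 + z{\left(-4 \right)} \left(-36\right) = -22 + \left(100 - -40\right) \left(-36\right) = -22 + \left(100 + 40\right) \left(-36\right) = -22 + 140 \left(-36\right) = -22 - 5040 = -5062$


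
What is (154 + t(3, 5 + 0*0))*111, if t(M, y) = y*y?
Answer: 19869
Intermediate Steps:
t(M, y) = y²
(154 + t(3, 5 + 0*0))*111 = (154 + (5 + 0*0)²)*111 = (154 + (5 + 0)²)*111 = (154 + 5²)*111 = (154 + 25)*111 = 179*111 = 19869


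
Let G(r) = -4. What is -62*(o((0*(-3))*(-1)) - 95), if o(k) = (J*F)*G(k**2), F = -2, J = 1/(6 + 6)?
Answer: 17546/3 ≈ 5848.7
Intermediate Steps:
J = 1/12 ≈ 0.083333
o(k) = 2/3 (o(k) = ((1/12)*(-2))*(-4) = -1/6*(-4) = 2/3)
-62*(o((0*(-3))*(-1)) - 95) = -62*(2/3 - 95) = -62*(-283/3) = 17546/3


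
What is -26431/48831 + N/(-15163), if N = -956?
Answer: -354090817/740424453 ≈ -0.47823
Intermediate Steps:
-26431/48831 + N/(-15163) = -26431/48831 - 956/(-15163) = -26431*1/48831 - 956*(-1/15163) = -26431/48831 + 956/15163 = -354090817/740424453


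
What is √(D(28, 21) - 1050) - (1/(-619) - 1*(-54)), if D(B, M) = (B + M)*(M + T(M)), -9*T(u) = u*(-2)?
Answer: -33425/619 + √1869/3 ≈ -39.588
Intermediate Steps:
T(u) = 2*u/9 (T(u) = -u*(-2)/9 = -(-2)*u/9 = 2*u/9)
D(B, M) = 11*M*(B + M)/9 (D(B, M) = (B + M)*(M + 2*M/9) = (B + M)*(11*M/9) = 11*M*(B + M)/9)
√(D(28, 21) - 1050) - (1/(-619) - 1*(-54)) = √((11/9)*21*(28 + 21) - 1050) - (1/(-619) - 1*(-54)) = √((11/9)*21*49 - 1050) - (-1/619 + 54) = √(3773/3 - 1050) - 1*33425/619 = √(623/3) - 33425/619 = √1869/3 - 33425/619 = -33425/619 + √1869/3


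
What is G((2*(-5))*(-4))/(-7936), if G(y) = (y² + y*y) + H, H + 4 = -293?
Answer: -2903/7936 ≈ -0.36580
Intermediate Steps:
H = -297 (H = -4 - 293 = -297)
G(y) = -297 + 2*y² (G(y) = (y² + y*y) - 297 = (y² + y²) - 297 = 2*y² - 297 = -297 + 2*y²)
G((2*(-5))*(-4))/(-7936) = (-297 + 2*((2*(-5))*(-4))²)/(-7936) = (-297 + 2*(-10*(-4))²)*(-1/7936) = (-297 + 2*40²)*(-1/7936) = (-297 + 2*1600)*(-1/7936) = (-297 + 3200)*(-1/7936) = 2903*(-1/7936) = -2903/7936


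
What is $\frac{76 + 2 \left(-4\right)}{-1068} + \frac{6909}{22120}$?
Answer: $\frac{209809}{843720} \approx 0.24867$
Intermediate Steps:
$\frac{76 + 2 \left(-4\right)}{-1068} + \frac{6909}{22120} = \left(76 - 8\right) \left(- \frac{1}{1068}\right) + 6909 \cdot \frac{1}{22120} = 68 \left(- \frac{1}{1068}\right) + \frac{987}{3160} = - \frac{17}{267} + \frac{987}{3160} = \frac{209809}{843720}$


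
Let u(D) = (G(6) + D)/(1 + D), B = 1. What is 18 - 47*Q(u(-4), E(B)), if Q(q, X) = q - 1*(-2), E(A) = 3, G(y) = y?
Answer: -134/3 ≈ -44.667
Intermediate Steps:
u(D) = (6 + D)/(1 + D)
Q(q, X) = 2 + q (Q(q, X) = q + 2 = 2 + q)
18 - 47*Q(u(-4), E(B)) = 18 - 47*(2 + (6 - 4)/(1 - 4)) = 18 - 47*(2 + 2/(-3)) = 18 - 47*(2 - ⅓*2) = 18 - 47*(2 - ⅔) = 18 - 47*4/3 = 18 - 188/3 = -134/3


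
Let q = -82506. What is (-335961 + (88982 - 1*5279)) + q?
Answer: -334764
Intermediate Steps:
(-335961 + (88982 - 1*5279)) + q = (-335961 + (88982 - 1*5279)) - 82506 = (-335961 + (88982 - 5279)) - 82506 = (-335961 + 83703) - 82506 = -252258 - 82506 = -334764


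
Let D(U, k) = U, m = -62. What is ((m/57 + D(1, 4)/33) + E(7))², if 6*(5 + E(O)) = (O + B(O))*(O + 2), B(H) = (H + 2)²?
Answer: 692847684/43681 ≈ 15862.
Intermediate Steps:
B(H) = (2 + H)²
E(O) = -5 + (2 + O)*(O + (2 + O)²)/6 (E(O) = -5 + ((O + (2 + O)²)*(O + 2))/6 = -5 + ((O + (2 + O)²)*(2 + O))/6 = -5 + ((2 + O)*(O + (2 + O)²))/6 = -5 + (2 + O)*(O + (2 + O)²)/6)
((m/57 + D(1, 4)/33) + E(7))² = ((-62/57 + 1/33) + (-11/3 + (⅙)*7³ + (7/3)*7 + (7/6)*7²))² = ((-62*1/57 + 1*(1/33)) + (-11/3 + (⅙)*343 + 49/3 + (7/6)*49))² = ((-62/57 + 1/33) + (-11/3 + 343/6 + 49/3 + 343/6))² = (-221/209 + 127)² = (26322/209)² = 692847684/43681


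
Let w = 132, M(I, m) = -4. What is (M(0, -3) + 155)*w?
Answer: 19932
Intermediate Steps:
(M(0, -3) + 155)*w = (-4 + 155)*132 = 151*132 = 19932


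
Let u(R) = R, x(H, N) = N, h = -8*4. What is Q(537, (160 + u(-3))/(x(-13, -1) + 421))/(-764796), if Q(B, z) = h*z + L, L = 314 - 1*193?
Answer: -11449/80303580 ≈ -0.00014257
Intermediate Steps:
h = -32
L = 121 (L = 314 - 193 = 121)
Q(B, z) = 121 - 32*z (Q(B, z) = -32*z + 121 = 121 - 32*z)
Q(537, (160 + u(-3))/(x(-13, -1) + 421))/(-764796) = (121 - 32*(160 - 3)/(-1 + 421))/(-764796) = (121 - 5024/420)*(-1/764796) = (121 - 32*157/420)*(-1/764796) = (121 - 1256/105)*(-1/764796) = (11449/105)*(-1/764796) = -11449/80303580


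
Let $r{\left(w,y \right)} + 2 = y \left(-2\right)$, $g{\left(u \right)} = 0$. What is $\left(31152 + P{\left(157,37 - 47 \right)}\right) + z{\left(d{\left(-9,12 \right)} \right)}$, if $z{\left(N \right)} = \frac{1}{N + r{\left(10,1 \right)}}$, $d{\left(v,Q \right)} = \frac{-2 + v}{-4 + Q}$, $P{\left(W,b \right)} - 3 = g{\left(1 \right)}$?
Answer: $\frac{1339657}{43} \approx 31155.0$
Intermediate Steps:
$P{\left(W,b \right)} = 3$ ($P{\left(W,b \right)} = 3 + 0 = 3$)
$r{\left(w,y \right)} = -2 - 2 y$ ($r{\left(w,y \right)} = -2 + y \left(-2\right) = -2 - 2 y$)
$d{\left(v,Q \right)} = \frac{-2 + v}{-4 + Q}$
$z{\left(N \right)} = \frac{1}{-4 + N}$ ($z{\left(N \right)} = \frac{1}{N - 4} = \frac{1}{-4 + N}$)
$\left(31152 + P{\left(157,37 - 47 \right)}\right) + z{\left(d{\left(-9,12 \right)} \right)} = \left(31152 + 3\right) + \frac{1}{-4 + \frac{-2 - 9}{-4 + 12}} = 31155 + \frac{1}{-4 + \frac{1}{8} \left(-11\right)} = 31155 + \frac{1}{-4 - \frac{11}{8}} = 31155 + \frac{1}{- \frac{43}{8}} = 31155 - \frac{8}{43} = \frac{1339657}{43}$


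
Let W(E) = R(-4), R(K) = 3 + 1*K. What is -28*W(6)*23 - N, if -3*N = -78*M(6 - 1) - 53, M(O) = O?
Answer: 1489/3 ≈ 496.33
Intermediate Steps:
R(K) = 3 + K
W(E) = -1 (W(E) = 3 - 4 = -1)
N = 443/3 (N = -(-78*(6 - 1) - 53)/3 = -(-78*5 - 53)/3 = -(-390 - 53)/3 = -⅓*(-443) = 443/3 ≈ 147.67)
-28*W(6)*23 - N = -28*(-1)*23 - 1*443/3 = 28*23 - 443/3 = 644 - 443/3 = 1489/3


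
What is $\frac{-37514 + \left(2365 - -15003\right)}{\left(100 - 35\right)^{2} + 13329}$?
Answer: $- \frac{10073}{8777} \approx -1.1477$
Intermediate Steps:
$\frac{-37514 + \left(2365 - -15003\right)}{\left(100 - 35\right)^{2} + 13329} = \frac{-37514 + \left(2365 + 15003\right)}{65^{2} + 13329} = \frac{-37514 + 17368}{4225 + 13329} = - \frac{20146}{17554} = \left(-20146\right) \frac{1}{17554} = - \frac{10073}{8777}$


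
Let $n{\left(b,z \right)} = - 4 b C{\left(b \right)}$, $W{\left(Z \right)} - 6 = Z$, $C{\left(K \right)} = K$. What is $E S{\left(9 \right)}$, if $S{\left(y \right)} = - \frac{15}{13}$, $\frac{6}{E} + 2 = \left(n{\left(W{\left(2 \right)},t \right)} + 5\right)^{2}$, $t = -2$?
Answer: $- \frac{90}{818987} \approx -0.00010989$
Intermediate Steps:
$W{\left(Z \right)} = 6 + Z$
$n{\left(b,z \right)} = - 4 b^{2}$ ($n{\left(b,z \right)} = - 4 b b = - 4 b^{2}$)
$E = \frac{6}{62999}$ ($E = \frac{6}{-2 + \left(- 4 \left(6 + 2\right)^{2} + 5\right)^{2}} = \frac{6}{-2 + \left(- 4 \cdot 8^{2} + 5\right)^{2}} = \frac{6}{-2 + \left(\left(-4\right) 64 + 5\right)^{2}} = \frac{6}{-2 + \left(-256 + 5\right)^{2}} = \frac{6}{-2 + \left(-251\right)^{2}} = \frac{6}{-2 + 63001} = \frac{6}{62999} \approx 9.524 \cdot 10^{-5}$)
$S{\left(y \right)} = - \frac{15}{13}$ ($S{\left(y \right)} = \left(-15\right) \frac{1}{13} = - \frac{15}{13}$)
$E S{\left(9 \right)} = \frac{6}{62999} \left(- \frac{15}{13}\right) = - \frac{90}{818987}$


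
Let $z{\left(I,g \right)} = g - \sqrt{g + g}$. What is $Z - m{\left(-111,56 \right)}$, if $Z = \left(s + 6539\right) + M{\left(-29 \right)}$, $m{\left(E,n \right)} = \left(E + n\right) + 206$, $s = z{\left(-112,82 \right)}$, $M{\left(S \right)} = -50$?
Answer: $6420 - 2 \sqrt{41} \approx 6407.2$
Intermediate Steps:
$z{\left(I,g \right)} = g - \sqrt{2} \sqrt{g}$ ($z{\left(I,g \right)} = g - \sqrt{2 g} = g - \sqrt{2} \sqrt{g}$)
$s = 82 - 2 \sqrt{41}$ ($s = 82 - \sqrt{2} \sqrt{82} = 82 - 2 \sqrt{41} \approx 69.194$)
$m{\left(E,n \right)} = 206 + E + n$
$Z = 6571 - 2 \sqrt{41}$ ($Z = \left(\left(82 - 2 \sqrt{41}\right) + 6539\right) - 50 = \left(6621 - 2 \sqrt{41}\right) - 50 = 6571 - 2 \sqrt{41} \approx 6558.2$)
$Z - m{\left(-111,56 \right)} = \left(6571 - 2 \sqrt{41}\right) - \left(206 - 111 + 56\right) = \left(6571 - 2 \sqrt{41}\right) - 151 = 6420 - 2 \sqrt{41}$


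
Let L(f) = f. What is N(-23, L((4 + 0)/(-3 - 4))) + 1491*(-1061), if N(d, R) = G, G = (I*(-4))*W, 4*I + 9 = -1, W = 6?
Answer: -1581891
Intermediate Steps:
I = -5/2 (I = -9/4 + (¼)*(-1) = -9/4 - ¼ = -5/2 ≈ -2.5000)
G = 60 (G = -5/2*(-4)*6 = 10*6 = 60)
N(d, R) = 60
N(-23, L((4 + 0)/(-3 - 4))) + 1491*(-1061) = 60 + 1491*(-1061) = 60 - 1581951 = -1581891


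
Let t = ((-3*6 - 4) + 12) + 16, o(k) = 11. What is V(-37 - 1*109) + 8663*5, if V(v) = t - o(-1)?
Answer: 43310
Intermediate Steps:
t = 6 (t = ((-18 - 4) + 12) + 16 = (-22 + 12) + 16 = -10 + 16 = 6)
V(v) = -5 (V(v) = 6 - 1*11 = 6 - 11 = -5)
V(-37 - 1*109) + 8663*5 = -5 + 8663*5 = -5 + 43315 = 43310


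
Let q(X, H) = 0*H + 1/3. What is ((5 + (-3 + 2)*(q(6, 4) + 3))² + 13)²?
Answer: 20164/81 ≈ 248.94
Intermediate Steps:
q(X, H) = ⅓ (q(X, H) = 0 + ⅓ = ⅓)
((5 + (-3 + 2)*(q(6, 4) + 3))² + 13)² = ((5 + (-3 + 2)*(⅓ + 3))² + 13)² = ((5 - 1*10/3)² + 13)² = ((5 - 10/3)² + 13)² = ((5/3)² + 13)² = (25/9 + 13)² = (142/9)² = 20164/81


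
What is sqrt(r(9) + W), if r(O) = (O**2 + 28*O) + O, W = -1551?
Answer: I*sqrt(1209) ≈ 34.771*I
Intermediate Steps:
r(O) = O**2 + 29*O
sqrt(r(9) + W) = sqrt(9*(29 + 9) - 1551) = sqrt(9*38 - 1551) = sqrt(342 - 1551) = sqrt(-1209) = I*sqrt(1209)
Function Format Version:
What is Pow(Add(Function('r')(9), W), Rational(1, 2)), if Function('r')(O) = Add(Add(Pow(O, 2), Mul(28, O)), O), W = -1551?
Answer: Mul(I, Pow(1209, Rational(1, 2))) ≈ Mul(34.771, I)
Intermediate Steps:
Function('r')(O) = Add(Pow(O, 2), Mul(29, O))
Pow(Add(Function('r')(9), W), Rational(1, 2)) = Pow(Add(Mul(9, Add(29, 9)), -1551), Rational(1, 2)) = Pow(Add(Mul(9, 38), -1551), Rational(1, 2)) = Pow(Add(342, -1551), Rational(1, 2)) = Pow(-1209, Rational(1, 2)) = Mul(I, Pow(1209, Rational(1, 2)))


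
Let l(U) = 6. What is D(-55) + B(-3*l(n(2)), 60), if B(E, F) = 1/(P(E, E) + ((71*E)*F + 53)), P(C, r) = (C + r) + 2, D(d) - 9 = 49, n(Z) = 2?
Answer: 4446337/76661 ≈ 58.000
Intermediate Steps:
D(d) = 58 (D(d) = 9 + 49 = 58)
P(C, r) = 2 + C + r
B(E, F) = 1/(55 + 2*E + 71*E*F) (B(E, F) = 1/((2 + E + E) + ((71*E)*F + 53)) = 1/((2 + 2*E) + (71*E*F + 53)) = 1/((2 + 2*E) + (53 + 71*E*F)) = 1/(55 + 2*E + 71*E*F))
D(-55) + B(-3*l(n(2)), 60) = 58 + 1/(55 + 2*(-3*6) + 71*(-3*6)*60) = 58 + 1/(55 + 2*(-18) + 71*(-18)*60) = 58 + 1/(55 - 36 - 76680) = 58 + 1/(-76661) = 58 - 1/76661 = 4446337/76661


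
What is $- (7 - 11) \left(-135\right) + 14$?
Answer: $-526$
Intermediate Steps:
$- (7 - 11) \left(-135\right) + 14 = \left(-1\right) \left(-4\right) \left(-135\right) + 14 = 4 \left(-135\right) + 14 = -540 + 14 = -526$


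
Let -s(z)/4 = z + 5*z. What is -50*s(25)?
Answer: 30000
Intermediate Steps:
s(z) = -24*z (s(z) = -4*(z + 5*z) = -24*z)
-50*s(25) = -(-1200)*25 = -50*(-600) = 30000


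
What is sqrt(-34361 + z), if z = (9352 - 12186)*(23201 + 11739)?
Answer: I*sqrt(99054321) ≈ 9952.6*I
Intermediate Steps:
z = -99019960 (z = -2834*34940 = -99019960)
sqrt(-34361 + z) = sqrt(-34361 - 99019960) = sqrt(-99054321) = I*sqrt(99054321)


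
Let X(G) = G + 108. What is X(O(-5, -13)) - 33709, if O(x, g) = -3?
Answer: -33604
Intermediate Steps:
X(G) = 108 + G
X(O(-5, -13)) - 33709 = (108 - 3) - 33709 = 105 - 33709 = -33604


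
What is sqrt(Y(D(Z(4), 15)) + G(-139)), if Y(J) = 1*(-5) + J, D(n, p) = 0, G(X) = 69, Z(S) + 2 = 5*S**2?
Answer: 8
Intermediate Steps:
Z(S) = -2 + 5*S**2
Y(J) = -5 + J
sqrt(Y(D(Z(4), 15)) + G(-139)) = sqrt((-5 + 0) + 69) = sqrt(-5 + 69) = sqrt(64) = 8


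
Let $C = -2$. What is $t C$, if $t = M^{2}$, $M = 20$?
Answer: $-800$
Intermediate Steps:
$t = 400$ ($t = 20^{2} = 400$)
$t C = 400 \left(-2\right) = -800$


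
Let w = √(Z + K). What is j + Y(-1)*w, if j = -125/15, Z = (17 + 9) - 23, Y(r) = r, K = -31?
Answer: -25/3 - 2*I*√7 ≈ -8.3333 - 5.2915*I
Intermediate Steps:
Z = 3 (Z = 26 - 23 = 3)
w = 2*I*√7 (w = √(3 - 31) = √(-28) = 2*I*√7 ≈ 5.2915*I)
j = -25/3 (j = -125*1/15 = -25/3 ≈ -8.3333)
j + Y(-1)*w = -25/3 - 2*I*√7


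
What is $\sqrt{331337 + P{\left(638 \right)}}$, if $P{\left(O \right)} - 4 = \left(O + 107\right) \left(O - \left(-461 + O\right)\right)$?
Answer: $\sqrt{674786} \approx 821.45$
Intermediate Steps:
$P{\left(O \right)} = 49331 + 461 O$ ($P{\left(O \right)} = 4 + \left(O + 107\right) \left(O - \left(-461 + O\right)\right) = 4 + \left(107 + O\right) 461 = 4 + \left(49327 + 461 O\right) = 49331 + 461 O$)
$\sqrt{331337 + P{\left(638 \right)}} = \sqrt{331337 + \left(49331 + 461 \cdot 638\right)} = \sqrt{331337 + \left(49331 + 294118\right)} = \sqrt{331337 + 343449} = \sqrt{674786}$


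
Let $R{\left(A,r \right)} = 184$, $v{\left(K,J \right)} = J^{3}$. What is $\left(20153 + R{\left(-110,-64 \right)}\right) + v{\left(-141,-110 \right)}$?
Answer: $-1310663$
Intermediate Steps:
$\left(20153 + R{\left(-110,-64 \right)}\right) + v{\left(-141,-110 \right)} = \left(20153 + 184\right) + \left(-110\right)^{3} = 20337 - 1331000 = -1310663$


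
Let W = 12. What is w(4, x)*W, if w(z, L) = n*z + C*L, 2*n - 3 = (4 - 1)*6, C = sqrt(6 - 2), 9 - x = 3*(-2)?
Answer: 864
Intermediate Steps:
x = 15 (x = 9 - 3*(-2) = 9 - 1*(-6) = 9 + 6 = 15)
C = 2 (C = sqrt(4) = 2)
n = 21/2 (n = 3/2 + ((4 - 1)*6)/2 = 3/2 + (3*6)/2 = 3/2 + (1/2)*18 = 3/2 + 9 = 21/2 ≈ 10.500)
w(z, L) = 2*L + 21*z/2 (w(z, L) = 21*z/2 + 2*L = 2*L + 21*z/2)
w(4, x)*W = (2*15 + (21/2)*4)*12 = (30 + 42)*12 = 72*12 = 864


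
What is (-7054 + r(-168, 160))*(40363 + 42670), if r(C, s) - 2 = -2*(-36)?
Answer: -579570340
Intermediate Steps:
r(C, s) = 74 (r(C, s) = 2 - 2*(-36) = 2 + 72 = 74)
(-7054 + r(-168, 160))*(40363 + 42670) = (-7054 + 74)*(40363 + 42670) = -6980*83033 = -579570340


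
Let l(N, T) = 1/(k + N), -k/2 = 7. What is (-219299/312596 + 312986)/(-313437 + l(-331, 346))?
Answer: -33754093563165/33802807908536 ≈ -0.99856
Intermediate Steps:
k = -14 (k = -2*7 = -14)
l(N, T) = 1/(-14 + N)
(-219299/312596 + 312986)/(-313437 + l(-331, 346)) = (-219299/312596 + 312986)/(-313437 + 1/(-14 - 331)) = (-219299*1/312596 + 312986)/(-313437 + 1/(-345)) = (-219299/312596 + 312986)/(-313437 - 1/345) = 97837952357/(312596*(-108135766/345)) = (97837952357/312596)*(-345/108135766) = -33754093563165/33802807908536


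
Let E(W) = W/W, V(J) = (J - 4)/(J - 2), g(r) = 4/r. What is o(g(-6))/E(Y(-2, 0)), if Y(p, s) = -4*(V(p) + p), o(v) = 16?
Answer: 16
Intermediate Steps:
V(J) = (-4 + J)/(-2 + J)
Y(p, s) = -4*p - 4*(-4 + p)/(-2 + p) (Y(p, s) = -4*((-4 + p)/(-2 + p) + p) = -4*(p + (-4 + p)/(-2 + p)) = -4*p - 4*(-4 + p)/(-2 + p))
E(W) = 1
o(g(-6))/E(Y(-2, 0)) = 16/1 = 16*1 = 16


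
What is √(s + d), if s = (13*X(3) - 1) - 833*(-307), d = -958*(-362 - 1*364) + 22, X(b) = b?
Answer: √951299 ≈ 975.35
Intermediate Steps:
d = 695530 (d = -958*(-362 - 364) + 22 = -958*(-726) + 22 = 695508 + 22 = 695530)
s = 255769 (s = (13*3 - 1) - 833*(-307) = (39 - 1) + 255731 = 38 + 255731 = 255769)
√(s + d) = √(255769 + 695530) = √951299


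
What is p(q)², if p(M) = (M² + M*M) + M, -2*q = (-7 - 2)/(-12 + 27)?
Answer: 144/625 ≈ 0.23040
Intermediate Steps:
q = 3/10 (q = -(-7 - 2)/(2*(-12 + 27)) = -(-9)/(2*15) = -½*(-⅗) = 3/10 ≈ 0.30000)
p(M) = M + 2*M² (p(M) = (M² + M²) + M = 2*M² + M = M + 2*M²)
p(q)² = (3*(1 + 2*(3/10))/10)² = (3*(1 + ⅗)/10)² = ((3/10)*(8/5))² = (12/25)² = 144/625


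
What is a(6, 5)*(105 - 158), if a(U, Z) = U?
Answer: -318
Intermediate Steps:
a(6, 5)*(105 - 158) = 6*(105 - 158) = 6*(-53) = -318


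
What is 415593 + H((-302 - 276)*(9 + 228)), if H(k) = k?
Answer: 278607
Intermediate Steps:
415593 + H((-302 - 276)*(9 + 228)) = 415593 + (-302 - 276)*(9 + 228) = 415593 - 578*237 = 415593 - 136986 = 278607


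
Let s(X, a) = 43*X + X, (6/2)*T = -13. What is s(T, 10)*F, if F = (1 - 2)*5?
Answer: 2860/3 ≈ 953.33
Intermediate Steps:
T = -13/3 (T = (⅓)*(-13) = -13/3 ≈ -4.3333)
F = -5 (F = -1*5 = -5)
s(X, a) = 44*X
s(T, 10)*F = (44*(-13/3))*(-5) = -572/3*(-5) = 2860/3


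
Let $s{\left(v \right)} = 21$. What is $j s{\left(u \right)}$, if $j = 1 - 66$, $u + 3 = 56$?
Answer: $-1365$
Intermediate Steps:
$u = 53$ ($u = -3 + 56 = 53$)
$j = -65$
$j s{\left(u \right)} = \left(-65\right) 21 = -1365$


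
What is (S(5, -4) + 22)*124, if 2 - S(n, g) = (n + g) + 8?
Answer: 1860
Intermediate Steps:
S(n, g) = -6 - g - n (S(n, g) = 2 - ((n + g) + 8) = 2 - ((g + n) + 8) = 2 - (8 + g + n) = 2 + (-8 - g - n) = -6 - g - n)
(S(5, -4) + 22)*124 = ((-6 - 1*(-4) - 1*5) + 22)*124 = ((-6 + 4 - 5) + 22)*124 = (-7 + 22)*124 = 15*124 = 1860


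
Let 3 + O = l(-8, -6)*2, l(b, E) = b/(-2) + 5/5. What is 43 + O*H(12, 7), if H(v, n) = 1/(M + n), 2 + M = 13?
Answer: 781/18 ≈ 43.389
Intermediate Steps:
M = 11 (M = -2 + 13 = 11)
l(b, E) = 1 - b/2 (l(b, E) = b*(-½) + 5*(⅕) = -b/2 + 1 = 1 - b/2)
H(v, n) = 1/(11 + n)
O = 7 (O = -3 + (1 - ½*(-8))*2 = -3 + (1 + 4)*2 = -3 + 5*2 = -3 + 10 = 7)
43 + O*H(12, 7) = 43 + 7/(11 + 7) = 43 + 7/18 = 781/18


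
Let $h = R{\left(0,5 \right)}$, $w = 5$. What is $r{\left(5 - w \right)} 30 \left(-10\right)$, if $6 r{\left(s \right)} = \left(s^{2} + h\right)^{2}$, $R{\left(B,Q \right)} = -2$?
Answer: $-200$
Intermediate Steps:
$h = -2$
$r{\left(s \right)} = \frac{\left(-2 + s^{2}\right)^{2}}{6}$ ($r{\left(s \right)} = \frac{\left(s^{2} - 2\right)^{2}}{6} = \frac{\left(-2 + s^{2}\right)^{2}}{6}$)
$r{\left(5 - w \right)} 30 \left(-10\right) = \frac{\left(-2 + \left(5 - 5\right)^{2}\right)^{2}}{6} \cdot 30 \left(-10\right) = \frac{\left(-2 + 0^{2}\right)^{2}}{6} \cdot 30 \left(-10\right) = \frac{\left(-2 + 0\right)^{2}}{6} \cdot 30 \left(-10\right) = \frac{\left(-2\right)^{2}}{6} \cdot 30 \left(-10\right) = \frac{1}{6} \cdot 4 \cdot 30 \left(-10\right) = \frac{2}{3} \cdot 30 \left(-10\right) = 20 \left(-10\right) = -200$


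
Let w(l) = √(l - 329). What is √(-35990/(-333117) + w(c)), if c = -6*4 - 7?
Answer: √(1332097870 + 73977957126*I*√10)/111039 ≈ 3.0889 + 3.0713*I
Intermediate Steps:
c = -31 (c = -24 - 7 = -31)
w(l) = √(-329 + l)
√(-35990/(-333117) + w(c)) = √(-35990/(-333117) + √(-329 - 31)) = √(-35990*(-1/333117) + √(-360)) = √(35990/333117 + 6*I*√10)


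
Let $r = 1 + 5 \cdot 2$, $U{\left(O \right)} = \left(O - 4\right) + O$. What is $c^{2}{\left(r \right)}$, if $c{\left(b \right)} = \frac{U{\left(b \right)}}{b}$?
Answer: $\frac{324}{121} \approx 2.6777$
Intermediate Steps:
$U{\left(O \right)} = -4 + 2 O$ ($U{\left(O \right)} = \left(-4 + O\right) + O = -4 + 2 O$)
$r = 11$ ($r = 1 + 10 = 11$)
$c{\left(b \right)} = \frac{-4 + 2 b}{b}$
$c^{2}{\left(r \right)} = \left(2 - \frac{4}{11}\right)^{2} = \left(\frac{18}{11}\right)^{2} = \frac{324}{121}$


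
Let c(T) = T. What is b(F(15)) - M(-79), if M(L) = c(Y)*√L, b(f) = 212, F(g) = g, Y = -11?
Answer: 212 + 11*I*√79 ≈ 212.0 + 97.77*I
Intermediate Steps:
M(L) = -11*√L
b(F(15)) - M(-79) = 212 - (-11)*√(-79) = 212 - (-11)*I*√79 = 212 + 11*I*√79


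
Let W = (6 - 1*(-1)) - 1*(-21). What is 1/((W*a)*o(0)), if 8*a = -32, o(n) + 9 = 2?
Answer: 1/784 ≈ 0.0012755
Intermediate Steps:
o(n) = -7 (o(n) = -9 + 2 = -7)
a = -4 (a = (⅛)*(-32) = -4)
W = 28 (W = (6 + 1) + 21 = 7 + 21 = 28)
1/((W*a)*o(0)) = 1/((28*(-4))*(-7)) = 1/(-112*(-7)) = 1/784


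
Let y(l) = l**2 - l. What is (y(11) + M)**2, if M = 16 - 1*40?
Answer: 7396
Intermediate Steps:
M = -24 (M = 16 - 40 = -24)
(y(11) + M)**2 = (11*(-1 + 11) - 24)**2 = (11*10 - 24)**2 = (110 - 24)**2 = 86**2 = 7396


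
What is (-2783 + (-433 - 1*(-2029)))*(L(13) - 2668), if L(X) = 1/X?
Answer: 41168721/13 ≈ 3.1668e+6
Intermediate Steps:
(-2783 + (-433 - 1*(-2029)))*(L(13) - 2668) = (-2783 + (-433 - 1*(-2029)))*(1/13 - 2668) = (-2783 + (-433 + 2029))*(1/13 - 2668) = (-2783 + 1596)*(-34683/13) = -1187*(-34683/13) = 41168721/13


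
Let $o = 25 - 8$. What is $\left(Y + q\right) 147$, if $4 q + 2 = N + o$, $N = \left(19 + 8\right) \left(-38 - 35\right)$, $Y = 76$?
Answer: $-60711$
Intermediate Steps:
$o = 17$
$N = -1971$ ($N = 27 \left(-73\right) = -1971$)
$q = -489$ ($q = - \frac{1}{2} + \frac{-1971 + 17}{4} = - \frac{1}{2} + \frac{1}{4} \left(-1954\right) = - \frac{1}{2} - \frac{977}{2} = -489$)
$\left(Y + q\right) 147 = \left(76 - 489\right) 147 = \left(-413\right) 147 = -60711$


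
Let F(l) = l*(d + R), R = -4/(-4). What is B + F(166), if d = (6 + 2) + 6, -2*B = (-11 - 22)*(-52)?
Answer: 1632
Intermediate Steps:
B = -858 (B = -(-11 - 22)*(-52)/2 = -(-33)*(-52)/2 = -½*1716 = -858)
R = 1 (R = -4*(-¼) = 1)
d = 14 (d = 8 + 6 = 14)
F(l) = 15*l (F(l) = l*(14 + 1) = l*15 = 15*l)
B + F(166) = -858 + 15*166 = -858 + 2490 = 1632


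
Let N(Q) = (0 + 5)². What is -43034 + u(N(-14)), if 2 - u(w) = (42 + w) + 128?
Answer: -43227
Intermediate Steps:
N(Q) = 25 (N(Q) = 5² = 25)
u(w) = -168 - w (u(w) = 2 - ((42 + w) + 128) = 2 - (170 + w) = 2 + (-170 - w) = -168 - w)
-43034 + u(N(-14)) = -43034 + (-168 - 1*25) = -43034 + (-168 - 25) = -43034 - 193 = -43227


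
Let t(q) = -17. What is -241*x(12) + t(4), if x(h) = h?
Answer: -2909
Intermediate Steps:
-241*x(12) + t(4) = -241*12 - 17 = -2892 - 17 = -2909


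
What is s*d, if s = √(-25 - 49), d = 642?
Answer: 642*I*√74 ≈ 5522.7*I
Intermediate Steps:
s = I*√74 (s = √(-74) = I*√74 ≈ 8.6023*I)
s*d = (I*√74)*642 = 642*I*√74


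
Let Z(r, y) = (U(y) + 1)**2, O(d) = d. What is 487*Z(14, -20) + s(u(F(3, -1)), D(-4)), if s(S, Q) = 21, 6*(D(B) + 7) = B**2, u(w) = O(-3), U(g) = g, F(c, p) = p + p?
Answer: 175828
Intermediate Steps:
F(c, p) = 2*p
u(w) = -3
D(B) = -7 + B**2/6
Z(r, y) = (1 + y)**2 (Z(r, y) = (y + 1)**2 = (1 + y)**2)
487*Z(14, -20) + s(u(F(3, -1)), D(-4)) = 487*(1 - 20)**2 + 21 = 487*(-19)**2 + 21 = 487*361 + 21 = 175807 + 21 = 175828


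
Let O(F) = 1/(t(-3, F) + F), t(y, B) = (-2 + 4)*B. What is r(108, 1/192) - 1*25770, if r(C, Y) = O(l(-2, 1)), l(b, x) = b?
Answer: -154621/6 ≈ -25770.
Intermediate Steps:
t(y, B) = 2*B
O(F) = 1/(3*F) (O(F) = 1/(2*F + F) = 1/(3*F))
r(C, Y) = -⅙ (r(C, Y) = (⅓)/(-2) = (⅓)*(-½) = -⅙)
r(108, 1/192) - 1*25770 = -⅙ - 1*25770 = -⅙ - 25770 = -154621/6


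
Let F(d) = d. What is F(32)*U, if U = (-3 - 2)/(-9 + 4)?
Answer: 32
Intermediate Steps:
U = 1 (U = -5/(-5) = -5*(-⅕) = 1)
F(32)*U = 32*1 = 32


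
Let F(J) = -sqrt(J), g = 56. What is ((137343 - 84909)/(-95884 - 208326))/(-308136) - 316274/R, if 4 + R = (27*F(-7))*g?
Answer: 1235296608791731/15625961508655640 - 29887893*I*sqrt(7)/1000189 ≈ 0.079054 - 79.061*I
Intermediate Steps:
R = -4 - 1512*I*sqrt(7) (R = -4 + (27*(-sqrt(-7)))*56 = -4 + (27*(-I*sqrt(7)))*56 = -4 - 27*I*sqrt(7)*56 = -4 - 1512*I*sqrt(7) ≈ -4.0 - 4000.4*I)
((137343 - 84909)/(-95884 - 208326))/(-308136) - 316274/R = ((137343 - 84909)/(-95884 - 208326))/(-308136) - 316274/(-4 - 1512*I*sqrt(7)) = (52434/(-304210))*(-1/308136) - 316274/(-4 - 1512*I*sqrt(7)) = (52434*(-1/304210))*(-1/308136) - 316274/(-4 - 1512*I*sqrt(7)) = -26217/152105*(-1/308136) - 316274/(-4 - 1512*I*sqrt(7)) = 8739/15623008760 - 316274/(-4 - 1512*I*sqrt(7))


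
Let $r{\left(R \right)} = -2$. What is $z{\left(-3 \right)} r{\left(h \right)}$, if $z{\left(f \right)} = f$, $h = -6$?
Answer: $6$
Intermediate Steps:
$z{\left(-3 \right)} r{\left(h \right)} = \left(-3\right) \left(-2\right) = 6$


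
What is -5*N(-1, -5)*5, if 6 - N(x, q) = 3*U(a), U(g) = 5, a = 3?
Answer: 225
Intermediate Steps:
N(x, q) = -9 (N(x, q) = 6 - 3*5 = 6 - 1*15 = 6 - 15 = -9)
-5*N(-1, -5)*5 = -5*(-9)*5 = 45*5 = 225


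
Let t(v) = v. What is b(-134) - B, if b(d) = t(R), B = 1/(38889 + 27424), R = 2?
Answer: 132625/66313 ≈ 2.0000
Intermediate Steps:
B = 1/66313 ≈ 1.5080e-5
b(d) = 2
b(-134) - B = 2 - 1*1/66313 = 2 - 1/66313 = 132625/66313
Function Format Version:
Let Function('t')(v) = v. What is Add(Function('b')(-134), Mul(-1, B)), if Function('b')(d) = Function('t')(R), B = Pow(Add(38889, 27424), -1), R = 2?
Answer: Rational(132625, 66313) ≈ 2.0000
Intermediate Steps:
B = Rational(1, 66313) (B = Pow(66313, -1) = Rational(1, 66313) ≈ 1.5080e-5)
Function('b')(d) = 2
Add(Function('b')(-134), Mul(-1, B)) = Add(2, Mul(-1, Rational(1, 66313))) = Add(2, Rational(-1, 66313)) = Rational(132625, 66313)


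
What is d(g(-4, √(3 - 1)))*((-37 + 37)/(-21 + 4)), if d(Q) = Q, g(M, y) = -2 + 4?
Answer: 0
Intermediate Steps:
g(M, y) = 2
d(g(-4, √(3 - 1)))*((-37 + 37)/(-21 + 4)) = 2*((-37 + 37)/(-21 + 4)) = 2*(0/(-17)) = 2*(0*(-1/17)) = 2*0 = 0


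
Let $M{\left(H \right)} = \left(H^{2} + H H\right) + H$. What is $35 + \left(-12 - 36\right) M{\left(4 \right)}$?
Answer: $-1693$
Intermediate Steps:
$M{\left(H \right)} = H + 2 H^{2}$ ($M{\left(H \right)} = \left(H^{2} + H^{2}\right) + H = 2 H^{2} + H = H + 2 H^{2}$)
$35 + \left(-12 - 36\right) M{\left(4 \right)} = 35 + \left(-12 - 36\right) 4 \left(1 + 2 \cdot 4\right) = 35 - 48 \cdot 4 \left(1 + 8\right) = 35 - 48 \cdot 4 \cdot 9 = 35 - 1728 = -1693$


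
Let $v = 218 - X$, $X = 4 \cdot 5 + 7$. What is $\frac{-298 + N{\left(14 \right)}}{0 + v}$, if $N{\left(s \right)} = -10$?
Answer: $- \frac{308}{191} \approx -1.6126$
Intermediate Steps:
$X = 27$ ($X = 20 + 7 = 27$)
$v = 191$ ($v = 218 - 27 = 191$)
$\frac{-298 + N{\left(14 \right)}}{0 + v} = \frac{-298 - 10}{0 + 191} = - \frac{308}{191}$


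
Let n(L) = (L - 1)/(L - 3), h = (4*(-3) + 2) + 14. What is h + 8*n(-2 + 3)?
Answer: 4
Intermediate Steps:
h = 4 (h = (-12 + 2) + 14 = -10 + 14 = 4)
n(L) = (-1 + L)/(-3 + L)
h + 8*n(-2 + 3) = 4 + 8*((-1 + (-2 + 3))/(-3 + (-2 + 3))) = 4 + 8*((-1 + 1)/(-3 + 1)) = 4 + 8*(0/(-2)) = 4 + 8*(-1/2*0) = 4 + 8*0 = 4 + 0 = 4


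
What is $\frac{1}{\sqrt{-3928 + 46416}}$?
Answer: $\frac{\sqrt{10622}}{21244} \approx 0.0048514$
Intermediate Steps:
$\frac{1}{\sqrt{-3928 + 46416}} = \frac{1}{\sqrt{42488}} = \frac{1}{2 \sqrt{10622}} = \frac{\sqrt{10622}}{21244}$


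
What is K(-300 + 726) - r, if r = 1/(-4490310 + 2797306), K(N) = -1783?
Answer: -3018626131/1693004 ≈ -1783.0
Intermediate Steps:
r = -1/1693004 (r = 1/(-1693004) = -1/1693004 ≈ -5.9067e-7)
K(-300 + 726) - r = -1783 - 1*(-1/1693004) = -1783 + 1/1693004 = -3018626131/1693004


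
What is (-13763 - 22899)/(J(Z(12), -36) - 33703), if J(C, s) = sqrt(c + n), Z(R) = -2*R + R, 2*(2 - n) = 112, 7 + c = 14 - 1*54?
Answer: 617809693/567946155 + 18331*I*sqrt(101)/567946155 ≈ 1.0878 + 0.00032437*I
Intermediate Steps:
c = -47 (c = -7 + (14 - 1*54) = -7 + (14 - 54) = -7 - 40 = -47)
n = -54 (n = 2 - 1/2*112 = 2 - 56 = -54)
Z(R) = -R
J(C, s) = I*sqrt(101) (J(C, s) = sqrt(-47 - 54) = sqrt(-101) = I*sqrt(101))
(-13763 - 22899)/(J(Z(12), -36) - 33703) = (-13763 - 22899)/(I*sqrt(101) - 33703) = -36662/(-33703 + I*sqrt(101))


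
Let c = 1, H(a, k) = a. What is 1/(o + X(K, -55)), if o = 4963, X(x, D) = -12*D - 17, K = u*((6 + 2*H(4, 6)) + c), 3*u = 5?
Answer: 1/5606 ≈ 0.00017838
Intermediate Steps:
u = 5/3 (u = (⅓)*5 = 5/3 ≈ 1.6667)
K = 25 (K = 5*((6 + 2*4) + 1)/3 = 5*((6 + 8) + 1)/3 = 5*(14 + 1)/3 = (5/3)*15 = 25)
X(x, D) = -17 - 12*D
1/(o + X(K, -55)) = 1/(4963 + (-17 - 12*(-55))) = 1/(4963 + (-17 + 660)) = 1/(4963 + 643) = 1/5606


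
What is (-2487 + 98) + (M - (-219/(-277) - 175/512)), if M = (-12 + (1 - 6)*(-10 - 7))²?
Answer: 416898907/141824 ≈ 2939.6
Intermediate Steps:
M = 5329 (M = (-12 - 5*(-17))² = (-12 + 85)² = 73² = 5329)
(-2487 + 98) + (M - (-219/(-277) - 175/512)) = (-2487 + 98) + (5329 - (-219/(-277) - 175/512)) = -2389 + (5329 - (-219*(-1/277) - 175*1/512)) = -2389 + (5329 - (219/277 - 175/512)) = -2389 + (5329 - 1*63653/141824) = -2389 + (5329 - 63653/141824) = -2389 + 755716443/141824 = 416898907/141824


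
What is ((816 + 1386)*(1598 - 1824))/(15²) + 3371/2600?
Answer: -17241823/7800 ≈ -2210.5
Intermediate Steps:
((816 + 1386)*(1598 - 1824))/(15²) + 3371/2600 = (2202*(-226))/225 + 3371*(1/2600) = -497652*1/225 + 3371/2600 = -165884/75 + 3371/2600 = -17241823/7800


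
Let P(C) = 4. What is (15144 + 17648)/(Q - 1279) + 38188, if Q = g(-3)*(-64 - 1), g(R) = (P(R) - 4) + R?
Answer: 10340750/271 ≈ 38158.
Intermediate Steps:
g(R) = R (g(R) = (4 - 4) + R = 0 + R = R)
Q = 195 (Q = -3*(-64 - 1) = -3*(-65) = 195)
(15144 + 17648)/(Q - 1279) + 38188 = (15144 + 17648)/(195 - 1279) + 38188 = 32792/(-1084) + 38188 = 32792*(-1/1084) + 38188 = -8198/271 + 38188 = 10340750/271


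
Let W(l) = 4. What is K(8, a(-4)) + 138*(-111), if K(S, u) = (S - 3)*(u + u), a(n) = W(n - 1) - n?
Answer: -15238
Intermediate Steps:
a(n) = 4 - n
K(S, u) = 2*u*(-3 + S) (K(S, u) = (-3 + S)*(2*u) = 2*u*(-3 + S))
K(8, a(-4)) + 138*(-111) = 2*(4 - 1*(-4))*(-3 + 8) + 138*(-111) = 2*(4 + 4)*5 - 15318 = 2*8*5 - 15318 = 80 - 15318 = -15238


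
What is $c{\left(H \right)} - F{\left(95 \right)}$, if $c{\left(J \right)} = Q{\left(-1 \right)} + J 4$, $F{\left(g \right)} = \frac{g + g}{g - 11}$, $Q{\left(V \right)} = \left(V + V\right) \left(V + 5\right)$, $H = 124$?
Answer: $\frac{20401}{42} \approx 485.74$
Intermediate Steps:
$Q{\left(V \right)} = 2 V \left(5 + V\right)$
$F{\left(g \right)} = \frac{2 g}{-11 + g}$
$c{\left(J \right)} = -8 + 4 J$ ($c{\left(J \right)} = 2 \left(-1\right) \left(5 - 1\right) + J 4 = 2 \left(-1\right) 4 + 4 J = -8 + 4 J$)
$c{\left(H \right)} - F{\left(95 \right)} = \left(-8 + 4 \cdot 124\right) - 2 \cdot 95 \frac{1}{-11 + 95} = \left(-8 + 496\right) - 2 \cdot 95 \cdot \frac{1}{84} = 488 - 2 \cdot 95 \cdot \frac{1}{84} = 488 - \frac{95}{42} = \frac{20401}{42}$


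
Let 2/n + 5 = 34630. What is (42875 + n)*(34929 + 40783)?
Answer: 112398013151424/34625 ≈ 3.2462e+9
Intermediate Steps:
n = 2/34625 (n = 2/(-5 + 34630) = 2/34625 ≈ 5.7762e-5)
(42875 + n)*(34929 + 40783) = (42875 + 2/34625)*(34929 + 40783) = (1484546877/34625)*75712 = 112398013151424/34625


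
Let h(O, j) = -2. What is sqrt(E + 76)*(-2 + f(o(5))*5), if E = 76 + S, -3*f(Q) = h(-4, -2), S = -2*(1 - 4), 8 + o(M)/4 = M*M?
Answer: 4*sqrt(158)/3 ≈ 16.760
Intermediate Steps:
o(M) = -32 + 4*M**2 (o(M) = -32 + 4*(M*M) = -32 + 4*M**2)
S = 6 (S = -2*(-3) = 6)
f(Q) = 2/3 (f(Q) = -1/3*(-2) = 2/3)
E = 82 (E = 76 + 6 = 82)
sqrt(E + 76)*(-2 + f(o(5))*5) = sqrt(82 + 76)*(-2 + (2/3)*5) = sqrt(158)*(-2 + 10/3) = sqrt(158)*(4/3) = 4*sqrt(158)/3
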